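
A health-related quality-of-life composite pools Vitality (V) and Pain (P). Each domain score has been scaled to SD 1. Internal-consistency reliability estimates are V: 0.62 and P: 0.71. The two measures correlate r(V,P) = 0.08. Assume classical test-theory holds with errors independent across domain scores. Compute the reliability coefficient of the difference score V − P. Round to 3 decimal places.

Var(V−P) = 1 + 1 − 2·0.08 = 2 − 0.16 = 1.84.
Because errors are independent across components, Cov(Tᵢ,Tⱼ) = Cov(Xᵢ,Xⱼ); the off-diagonal part of the true-score variance is the same as above.
True-score variance = [0.62 + 0.71] − 0.16 = 1.33 − 0.16 = 1.17.
Reliability = 1.17 / 1.84 = 0.636.

0.636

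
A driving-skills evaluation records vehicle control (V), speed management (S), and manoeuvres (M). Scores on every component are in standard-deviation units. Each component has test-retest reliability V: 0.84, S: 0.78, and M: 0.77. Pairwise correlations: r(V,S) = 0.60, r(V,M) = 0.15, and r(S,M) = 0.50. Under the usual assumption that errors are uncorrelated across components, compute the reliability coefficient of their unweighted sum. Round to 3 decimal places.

Var(V+S+M) = 3 + 2·[0.60 + 0.15 + 0.50] = 3 + 2.5 = 5.5.
With uncorrelated errors the cross-covariances are all true-score covariance, so they carry over unchanged; only the diagonal terms shrink to ρᵢσᵢ².
True-score variance = [0.84 + 0.78 + 0.77] + 2.5 = 2.39 + 2.5 = 4.89.
Reliability = 4.89 / 5.5 = 0.889.

0.889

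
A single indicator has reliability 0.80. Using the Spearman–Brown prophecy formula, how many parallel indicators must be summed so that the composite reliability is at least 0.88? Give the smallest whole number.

2

k ≥ ρ*(1−ρ₁)/(ρ₁(1−ρ*)) = 0.88·0.20 / (0.80·0.12) = 1.833.
Smallest integer k = 2.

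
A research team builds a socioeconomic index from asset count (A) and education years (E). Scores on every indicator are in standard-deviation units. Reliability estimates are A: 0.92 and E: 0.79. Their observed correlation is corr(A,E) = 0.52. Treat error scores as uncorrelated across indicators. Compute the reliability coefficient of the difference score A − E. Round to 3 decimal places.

0.698

Var(A−E) = 1 + 1 − 2·0.52 = 2 − 1.04 = 0.96.
Under uncorrelated errors the observed covariances equal the true-score covariances, so only the own-variance terms attenuate.
True-score variance = [0.92 + 0.79] − 1.04 = 1.71 − 1.04 = 0.67.
Reliability = 0.67 / 0.96 = 0.698.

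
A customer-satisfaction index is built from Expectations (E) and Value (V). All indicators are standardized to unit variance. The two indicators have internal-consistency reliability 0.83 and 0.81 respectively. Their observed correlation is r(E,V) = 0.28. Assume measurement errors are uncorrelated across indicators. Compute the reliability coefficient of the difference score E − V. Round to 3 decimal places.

0.750

Var(E−V) = 1 + 1 − 2·0.28 = 2 − 0.56 = 1.44.
Because errors are independent across components, Cov(Tᵢ,Tⱼ) = Cov(Xᵢ,Xⱼ); the off-diagonal part of the true-score variance is the same as above.
True-score variance = [0.83 + 0.81] − 0.56 = 1.64 − 0.56 = 1.08.
Reliability = 1.08 / 1.44 = 0.750.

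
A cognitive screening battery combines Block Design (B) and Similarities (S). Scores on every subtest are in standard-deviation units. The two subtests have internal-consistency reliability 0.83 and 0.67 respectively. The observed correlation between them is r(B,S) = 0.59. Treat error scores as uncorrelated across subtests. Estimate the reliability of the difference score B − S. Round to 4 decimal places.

0.3902

Var(B−S) = 1 + 1 − 2·0.59 = 2 − 1.18 = 0.82.
Because errors are independent across components, Cov(Tᵢ,Tⱼ) = Cov(Xᵢ,Xⱼ); the off-diagonal part of the true-score variance is the same as above.
True-score variance = [0.83 + 0.67] − 1.18 = 1.5 − 1.18 = 0.32.
Reliability = 0.32 / 0.82 = 0.3902.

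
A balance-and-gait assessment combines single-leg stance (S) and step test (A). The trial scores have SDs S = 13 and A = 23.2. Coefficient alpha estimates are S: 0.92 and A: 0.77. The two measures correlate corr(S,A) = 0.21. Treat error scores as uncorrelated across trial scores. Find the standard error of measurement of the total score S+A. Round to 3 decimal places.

11.718

Var(total) = 707.24 + 126.672 = 833.912.
True-score variance = 569.925 + 126.672 = 696.597, so reliability = 0.8353.
Error variance = 833.912 − 696.597 = 137.315; SEM = √137.315 = 11.718.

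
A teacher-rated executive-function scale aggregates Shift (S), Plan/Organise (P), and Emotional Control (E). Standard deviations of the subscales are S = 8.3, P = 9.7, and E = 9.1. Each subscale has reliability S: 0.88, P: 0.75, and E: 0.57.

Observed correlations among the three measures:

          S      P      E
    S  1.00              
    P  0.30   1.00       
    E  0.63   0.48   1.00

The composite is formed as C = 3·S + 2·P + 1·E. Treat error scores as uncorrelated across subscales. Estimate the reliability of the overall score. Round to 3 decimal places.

Var(C) = 3²·8.3² + 2²·9.7² + 9.1² + 2·[6·8.3·9.7·0.30 + 3·8.3·9.1·0.63 + 2·9.7·9.1·0.48] = 1079.18 + 744.818 = 1824.
With uncorrelated errors the cross-covariances are all true-score covariance, so they carry over unchanged; only the diagonal terms shrink to ρᵢσᵢ².
True-score variance = [3²·8.3²·0.88 + 2²·9.7²·0.75 + 9.1²·0.57] + 744.818 = 875.081 + 744.818 = 1619.9.
Reliability = 1619.9 / 1824 = 0.888.

0.888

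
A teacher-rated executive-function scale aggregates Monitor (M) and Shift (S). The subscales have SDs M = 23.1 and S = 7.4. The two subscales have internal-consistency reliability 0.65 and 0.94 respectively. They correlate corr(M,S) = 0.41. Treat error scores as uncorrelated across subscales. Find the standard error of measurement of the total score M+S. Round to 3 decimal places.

Var(total) = 588.37 + 140.171 = 728.541.
True-score variance = 398.321 + 140.171 = 538.492, so reliability = 0.7391.
Error variance = 728.541 − 538.492 = 190.049; SEM = √190.049 = 13.786.

13.786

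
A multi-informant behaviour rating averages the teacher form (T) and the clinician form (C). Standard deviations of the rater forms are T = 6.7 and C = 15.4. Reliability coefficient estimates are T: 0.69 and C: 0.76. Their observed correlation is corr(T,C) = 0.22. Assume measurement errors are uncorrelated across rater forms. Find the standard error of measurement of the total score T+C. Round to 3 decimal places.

Var(total) = 282.05 + 45.3992 = 327.449.
True-score variance = 211.216 + 45.3992 = 256.615, so reliability = 0.7837.
Error variance = 327.449 − 256.615 = 70.8343; SEM = √70.8343 = 8.416.

8.416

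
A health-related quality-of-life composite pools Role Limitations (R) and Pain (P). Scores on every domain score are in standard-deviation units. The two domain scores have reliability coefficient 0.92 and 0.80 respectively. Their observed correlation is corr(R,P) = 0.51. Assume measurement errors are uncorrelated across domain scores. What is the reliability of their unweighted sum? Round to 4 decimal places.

0.9073

Var(R+P) = 2 + 2·[0.51] = 2 + 1.02 = 3.02.
Under uncorrelated errors the observed covariances equal the true-score covariances, so only the own-variance terms attenuate.
True-score variance = [0.92 + 0.80] + 1.02 = 1.72 + 1.02 = 2.74.
Reliability = 2.74 / 3.02 = 0.9073.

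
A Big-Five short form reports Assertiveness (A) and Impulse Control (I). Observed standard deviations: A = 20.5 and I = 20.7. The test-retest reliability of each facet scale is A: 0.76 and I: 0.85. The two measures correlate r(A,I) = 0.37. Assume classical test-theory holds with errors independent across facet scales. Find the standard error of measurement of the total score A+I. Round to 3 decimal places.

12.850

Var(total) = 848.74 + 314.019 = 1162.76.
True-score variance = 683.606 + 314.019 = 997.625, so reliability = 0.8580.
Error variance = 1162.76 − 997.625 = 165.134; SEM = √165.134 = 12.850.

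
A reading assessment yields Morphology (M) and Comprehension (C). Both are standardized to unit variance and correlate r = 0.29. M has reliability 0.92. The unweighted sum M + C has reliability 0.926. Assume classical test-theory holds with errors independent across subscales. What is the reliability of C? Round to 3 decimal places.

0.889

Var(M+C) = 2 + 2·0.29 = 2.580.
True-score variance = ρ_M + ρ_C + 2·0.29, so 0.926 = (0.92 + ρ_C + 0.58) / 2.580.
ρ_C = 0.926·2.580 − 0.92 − 0.58 = 0.889.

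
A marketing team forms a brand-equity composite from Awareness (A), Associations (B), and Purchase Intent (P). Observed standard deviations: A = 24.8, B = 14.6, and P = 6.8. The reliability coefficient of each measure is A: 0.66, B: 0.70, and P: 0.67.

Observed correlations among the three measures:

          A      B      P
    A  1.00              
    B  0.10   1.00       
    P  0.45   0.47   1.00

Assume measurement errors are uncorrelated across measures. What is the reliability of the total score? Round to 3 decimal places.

0.758

Var(A+B+P) = 24.8² + 14.6² + 6.8² + 2·[24.8·14.6·0.10 + 24.8·6.8·0.45 + 14.6·6.8·0.47] = 874.44 + 317.515 = 1191.96.
Under uncorrelated errors the observed covariances equal the true-score covariances, so only the own-variance terms attenuate.
True-score variance = [24.8²·0.66 + 14.6²·0.70 + 6.8²·0.67] + 317.515 = 586.119 + 317.515 = 903.634.
Reliability = 903.634 / 1191.96 = 0.758.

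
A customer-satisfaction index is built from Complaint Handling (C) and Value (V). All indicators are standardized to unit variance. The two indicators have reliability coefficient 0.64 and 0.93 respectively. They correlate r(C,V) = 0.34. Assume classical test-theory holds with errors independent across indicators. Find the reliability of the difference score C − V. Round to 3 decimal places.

Var(C−V) = 1 + 1 − 2·0.34 = 2 − 0.68 = 1.32.
Under uncorrelated errors the observed covariances equal the true-score covariances, so only the own-variance terms attenuate.
True-score variance = [0.64 + 0.93] − 0.68 = 1.57 − 0.68 = 0.89.
Reliability = 0.89 / 1.32 = 0.674.

0.674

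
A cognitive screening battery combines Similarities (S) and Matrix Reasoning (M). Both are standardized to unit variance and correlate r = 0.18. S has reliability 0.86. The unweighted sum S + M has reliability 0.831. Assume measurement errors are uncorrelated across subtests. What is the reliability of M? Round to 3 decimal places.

Var(S+M) = 2 + 2·0.18 = 2.360.
True-score variance = ρ_S + ρ_M + 2·0.18, so 0.831 = (0.86 + ρ_M + 0.36) / 2.360.
ρ_M = 0.831·2.360 − 0.86 − 0.36 = 0.741.

0.741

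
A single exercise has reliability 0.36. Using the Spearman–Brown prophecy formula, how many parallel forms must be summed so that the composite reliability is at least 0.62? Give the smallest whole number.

k ≥ ρ*(1−ρ₁)/(ρ₁(1−ρ*)) = 0.62·0.64 / (0.36·0.38) = 2.901.
Smallest integer k = 3.

3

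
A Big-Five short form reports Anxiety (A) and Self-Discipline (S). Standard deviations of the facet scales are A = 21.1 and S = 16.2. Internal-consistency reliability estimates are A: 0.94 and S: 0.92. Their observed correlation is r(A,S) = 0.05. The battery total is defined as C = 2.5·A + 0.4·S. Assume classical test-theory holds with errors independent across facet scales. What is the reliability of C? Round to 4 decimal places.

0.9404

Var(C) = 2.5²·21.1² + 0.4²·16.2² + 2·[21.1·16.2·0.05] = 2824.55 + 34.182 = 2858.73.
Under uncorrelated errors the observed covariances equal the true-score covariances, so only the own-variance terms attenuate.
True-score variance = [2.5²·21.1²·0.94 + 0.4²·16.2²·0.92] + 34.182 = 2654.24 + 34.182 = 2688.42.
Reliability = 2688.42 / 2858.73 = 0.9404.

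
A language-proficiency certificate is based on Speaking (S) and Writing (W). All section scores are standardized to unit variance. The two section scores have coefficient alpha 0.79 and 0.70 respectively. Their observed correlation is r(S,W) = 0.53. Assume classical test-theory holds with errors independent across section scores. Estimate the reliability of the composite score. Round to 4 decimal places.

Var(S+W) = 2 + 2·[0.53] = 2 + 1.06 = 3.06.
With uncorrelated errors the cross-covariances are all true-score covariance, so they carry over unchanged; only the diagonal terms shrink to ρᵢσᵢ².
True-score variance = [0.79 + 0.70] + 1.06 = 1.49 + 1.06 = 2.55.
Reliability = 2.55 / 3.06 = 0.8333.

0.8333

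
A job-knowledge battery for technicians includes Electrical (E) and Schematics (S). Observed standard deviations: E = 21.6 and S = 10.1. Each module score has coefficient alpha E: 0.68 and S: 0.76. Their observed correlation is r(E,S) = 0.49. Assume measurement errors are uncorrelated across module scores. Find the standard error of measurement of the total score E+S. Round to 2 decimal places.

Var(total) = 568.57 + 213.797 = 782.367.
True-score variance = 394.788 + 213.797 = 608.585, so reliability = 0.7779.
Error variance = 782.367 − 608.585 = 173.782; SEM = √173.782 = 13.18.

13.18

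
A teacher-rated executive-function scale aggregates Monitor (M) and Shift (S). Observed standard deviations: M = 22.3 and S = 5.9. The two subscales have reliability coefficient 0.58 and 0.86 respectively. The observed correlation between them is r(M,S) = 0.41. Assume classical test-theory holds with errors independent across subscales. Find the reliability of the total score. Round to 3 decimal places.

0.666

Var(M+S) = 22.3² + 5.9² + 2·[22.3·5.9·0.41] = 532.1 + 107.887 = 639.987.
With uncorrelated errors the cross-covariances are all true-score covariance, so they carry over unchanged; only the diagonal terms shrink to ρᵢσᵢ².
True-score variance = [22.3²·0.58 + 5.9²·0.86] + 107.887 = 318.365 + 107.887 = 426.252.
Reliability = 426.252 / 639.987 = 0.666.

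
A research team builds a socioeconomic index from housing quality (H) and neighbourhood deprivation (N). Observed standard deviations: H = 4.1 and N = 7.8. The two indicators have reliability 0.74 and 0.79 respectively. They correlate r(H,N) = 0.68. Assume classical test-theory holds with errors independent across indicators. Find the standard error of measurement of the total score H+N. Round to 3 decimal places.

Var(total) = 77.65 + 43.4928 = 121.143.
True-score variance = 60.503 + 43.4928 = 103.996, so reliability = 0.8585.
Error variance = 121.143 − 103.996 = 17.147; SEM = √17.147 = 4.141.

4.141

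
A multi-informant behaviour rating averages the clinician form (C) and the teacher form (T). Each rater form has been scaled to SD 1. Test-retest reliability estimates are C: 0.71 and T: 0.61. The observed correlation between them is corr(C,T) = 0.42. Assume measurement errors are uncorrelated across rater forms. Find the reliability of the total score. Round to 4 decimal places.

Var(C+T) = 2 + 2·[0.42] = 2 + 0.84 = 2.84.
With uncorrelated errors the cross-covariances are all true-score covariance, so they carry over unchanged; only the diagonal terms shrink to ρᵢσᵢ².
True-score variance = [0.71 + 0.61] + 0.84 = 1.32 + 0.84 = 2.16.
Reliability = 2.16 / 2.84 = 0.7606.

0.7606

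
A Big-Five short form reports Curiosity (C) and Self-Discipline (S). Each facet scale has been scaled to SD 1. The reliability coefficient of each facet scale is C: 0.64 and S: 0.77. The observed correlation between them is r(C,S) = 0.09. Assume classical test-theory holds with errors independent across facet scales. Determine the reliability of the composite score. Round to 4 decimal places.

Var(C+S) = 2 + 2·[0.09] = 2 + 0.18 = 2.18.
Because errors are independent across components, Cov(Tᵢ,Tⱼ) = Cov(Xᵢ,Xⱼ); the off-diagonal part of the true-score variance is the same as above.
True-score variance = [0.64 + 0.77] + 0.18 = 1.41 + 0.18 = 1.59.
Reliability = 1.59 / 2.18 = 0.7294.

0.7294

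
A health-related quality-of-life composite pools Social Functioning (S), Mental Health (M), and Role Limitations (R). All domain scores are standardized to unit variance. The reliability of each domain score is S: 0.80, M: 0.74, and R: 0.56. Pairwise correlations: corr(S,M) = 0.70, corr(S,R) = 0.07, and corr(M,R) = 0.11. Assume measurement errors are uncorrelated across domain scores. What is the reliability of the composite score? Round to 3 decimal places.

0.811

Var(S+M+R) = 3 + 2·[0.70 + 0.07 + 0.11] = 3 + 1.76 = 4.76.
With uncorrelated errors the cross-covariances are all true-score covariance, so they carry over unchanged; only the diagonal terms shrink to ρᵢσᵢ².
True-score variance = [0.80 + 0.74 + 0.56] + 1.76 = 2.1 + 1.76 = 3.86.
Reliability = 3.86 / 4.76 = 0.811.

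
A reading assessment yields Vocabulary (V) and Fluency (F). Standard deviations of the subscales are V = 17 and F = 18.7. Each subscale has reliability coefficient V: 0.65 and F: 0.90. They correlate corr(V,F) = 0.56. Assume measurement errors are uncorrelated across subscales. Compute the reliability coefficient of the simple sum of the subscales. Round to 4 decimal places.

Var(V+F) = 17² + 18.7² + 2·[17·18.7·0.56] = 638.69 + 356.048 = 994.738.
Under uncorrelated errors the observed covariances equal the true-score covariances, so only the own-variance terms attenuate.
True-score variance = [17²·0.65 + 18.7²·0.90] + 356.048 = 502.571 + 356.048 = 858.619.
Reliability = 858.619 / 994.738 = 0.8632.

0.8632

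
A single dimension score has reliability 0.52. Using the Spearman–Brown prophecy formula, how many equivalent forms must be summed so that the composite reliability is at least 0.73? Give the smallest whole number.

k ≥ ρ*(1−ρ₁)/(ρ₁(1−ρ*)) = 0.73·0.48 / (0.52·0.27) = 2.496.
Smallest integer k = 3.

3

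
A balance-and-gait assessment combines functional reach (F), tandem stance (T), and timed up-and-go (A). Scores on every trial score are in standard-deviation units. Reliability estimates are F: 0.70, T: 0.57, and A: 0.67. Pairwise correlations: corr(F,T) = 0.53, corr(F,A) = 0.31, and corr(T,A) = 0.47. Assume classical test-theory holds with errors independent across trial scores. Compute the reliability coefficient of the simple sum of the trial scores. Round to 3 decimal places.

Var(F+T+A) = 3 + 2·[0.53 + 0.31 + 0.47] = 3 + 2.62 = 5.62.
Because errors are independent across components, Cov(Tᵢ,Tⱼ) = Cov(Xᵢ,Xⱼ); the off-diagonal part of the true-score variance is the same as above.
True-score variance = [0.70 + 0.57 + 0.67] + 2.62 = 1.94 + 2.62 = 4.56.
Reliability = 4.56 / 5.62 = 0.811.

0.811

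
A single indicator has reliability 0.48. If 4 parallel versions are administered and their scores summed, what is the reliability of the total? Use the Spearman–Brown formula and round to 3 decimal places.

ρ_k = kρ / (1 + (k−1)ρ) = 4·0.48 / (1 + 3·0.48) = 1.920 / 2.440 = 0.787.

0.787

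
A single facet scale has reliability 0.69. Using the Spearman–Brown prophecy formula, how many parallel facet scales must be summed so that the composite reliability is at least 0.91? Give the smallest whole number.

5

k ≥ ρ*(1−ρ₁)/(ρ₁(1−ρ*)) = 0.91·0.31 / (0.69·0.09) = 4.543.
Smallest integer k = 5.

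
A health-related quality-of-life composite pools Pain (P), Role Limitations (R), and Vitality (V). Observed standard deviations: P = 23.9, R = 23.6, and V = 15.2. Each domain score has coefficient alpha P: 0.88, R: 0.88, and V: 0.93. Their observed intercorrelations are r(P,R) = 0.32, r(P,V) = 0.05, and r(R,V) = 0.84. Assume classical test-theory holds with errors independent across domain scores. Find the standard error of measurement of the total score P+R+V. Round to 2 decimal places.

Var(total) = 1359.21 + 999.963 = 2359.17.
True-score variance = 1207.66 + 999.963 = 2207.62, so reliability = 0.9358.
Error variance = 2359.17 − 2207.62 = 151.553; SEM = √151.553 = 12.31.

12.31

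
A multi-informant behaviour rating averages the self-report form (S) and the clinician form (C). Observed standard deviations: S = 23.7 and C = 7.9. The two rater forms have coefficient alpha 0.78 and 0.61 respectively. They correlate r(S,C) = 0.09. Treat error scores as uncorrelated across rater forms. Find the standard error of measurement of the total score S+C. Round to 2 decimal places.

Var(total) = 624.1 + 33.7014 = 657.801.
True-score variance = 476.188 + 33.7014 = 509.89, so reliability = 0.7751.
Error variance = 657.801 − 509.89 = 147.912; SEM = √147.912 = 12.16.

12.16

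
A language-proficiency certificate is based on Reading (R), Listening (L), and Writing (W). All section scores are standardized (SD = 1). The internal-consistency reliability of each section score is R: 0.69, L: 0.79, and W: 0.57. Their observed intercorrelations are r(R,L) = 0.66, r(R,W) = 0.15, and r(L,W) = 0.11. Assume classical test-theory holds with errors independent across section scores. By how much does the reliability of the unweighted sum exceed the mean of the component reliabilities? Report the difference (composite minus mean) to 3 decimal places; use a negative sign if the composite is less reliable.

Var(sum) = 3 + 1.84 = 4.84; true-score variance = 2.05 + 1.84 = 3.89; composite reliability = 0.8037.
Mean component reliability = 0.6833.
Difference = 0.8037 − 0.6833 = 0.120.

0.120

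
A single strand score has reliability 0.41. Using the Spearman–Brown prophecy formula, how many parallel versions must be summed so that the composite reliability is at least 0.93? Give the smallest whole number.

k ≥ ρ*(1−ρ₁)/(ρ₁(1−ρ*)) = 0.93·0.59 / (0.41·0.07) = 19.118.
Smallest integer k = 20.

20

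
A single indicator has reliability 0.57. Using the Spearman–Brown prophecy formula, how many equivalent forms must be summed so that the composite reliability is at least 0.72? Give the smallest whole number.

k ≥ ρ*(1−ρ₁)/(ρ₁(1−ρ*)) = 0.72·0.43 / (0.57·0.28) = 1.940.
Smallest integer k = 2.

2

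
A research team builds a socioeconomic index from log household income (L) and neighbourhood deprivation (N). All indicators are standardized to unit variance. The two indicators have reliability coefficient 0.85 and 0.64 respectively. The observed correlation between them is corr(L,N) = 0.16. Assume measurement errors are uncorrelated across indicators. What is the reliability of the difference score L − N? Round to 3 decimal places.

0.696

Var(L−N) = 1 + 1 − 2·0.16 = 2 − 0.32 = 1.68.
Because errors are independent across components, Cov(Tᵢ,Tⱼ) = Cov(Xᵢ,Xⱼ); the off-diagonal part of the true-score variance is the same as above.
True-score variance = [0.85 + 0.64] − 0.32 = 1.49 − 0.32 = 1.17.
Reliability = 1.17 / 1.68 = 0.696.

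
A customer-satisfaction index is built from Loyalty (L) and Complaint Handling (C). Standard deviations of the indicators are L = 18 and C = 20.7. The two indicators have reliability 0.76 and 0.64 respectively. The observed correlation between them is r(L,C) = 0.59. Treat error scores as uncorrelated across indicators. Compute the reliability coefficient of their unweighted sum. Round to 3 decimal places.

Var(L+C) = 18² + 20.7² + 2·[18·20.7·0.59] = 752.49 + 439.668 = 1192.16.
Under uncorrelated errors the observed covariances equal the true-score covariances, so only the own-variance terms attenuate.
True-score variance = [18²·0.76 + 20.7²·0.64] + 439.668 = 520.474 + 439.668 = 960.142.
Reliability = 960.142 / 1192.16 = 0.805.

0.805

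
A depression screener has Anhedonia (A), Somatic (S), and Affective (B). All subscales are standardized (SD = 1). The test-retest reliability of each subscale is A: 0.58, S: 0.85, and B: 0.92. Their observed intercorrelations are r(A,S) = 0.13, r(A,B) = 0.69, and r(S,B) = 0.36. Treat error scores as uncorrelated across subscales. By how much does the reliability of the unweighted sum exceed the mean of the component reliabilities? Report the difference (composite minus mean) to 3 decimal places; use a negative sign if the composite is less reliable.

0.095

Var(sum) = 3 + 2.36 = 5.36; true-score variance = 2.35 + 2.36 = 4.71; composite reliability = 0.8787.
Mean component reliability = 0.7833.
Difference = 0.8787 − 0.7833 = 0.095.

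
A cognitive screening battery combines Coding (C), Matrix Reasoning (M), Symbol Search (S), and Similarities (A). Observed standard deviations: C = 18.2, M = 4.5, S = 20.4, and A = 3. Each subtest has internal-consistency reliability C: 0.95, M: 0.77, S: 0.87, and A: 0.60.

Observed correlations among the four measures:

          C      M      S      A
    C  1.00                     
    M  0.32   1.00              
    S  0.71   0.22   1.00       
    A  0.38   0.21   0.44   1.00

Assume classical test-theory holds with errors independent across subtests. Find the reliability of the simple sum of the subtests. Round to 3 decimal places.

0.947

Var(C+M+S+A) = 18.2² + 4.5² + 20.4² + 3² + 2·[18.2·4.5·0.32 + 18.2·20.4·0.71 + 18.2·3·0.38 + 4.5·20.4·0.22 + 4.5·3·0.21 + 20.4·3·0.44] = 776.65 + 721.048 = 1497.7.
With uncorrelated errors the cross-covariances are all true-score covariance, so they carry over unchanged; only the diagonal terms shrink to ρᵢσᵢ².
True-score variance = [18.2²·0.95 + 4.5²·0.77 + 20.4²·0.87 + 3²·0.60] + 721.048 = 697.73 + 721.048 = 1418.78.
Reliability = 1418.78 / 1497.7 = 0.947.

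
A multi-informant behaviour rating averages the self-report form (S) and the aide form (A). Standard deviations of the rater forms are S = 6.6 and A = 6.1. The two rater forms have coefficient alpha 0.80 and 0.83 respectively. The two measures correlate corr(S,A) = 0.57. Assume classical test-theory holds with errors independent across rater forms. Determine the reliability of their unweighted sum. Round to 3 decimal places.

0.881

Var(S+A) = 6.6² + 6.1² + 2·[6.6·6.1·0.57] = 80.77 + 45.8964 = 126.666.
With uncorrelated errors the cross-covariances are all true-score covariance, so they carry over unchanged; only the diagonal terms shrink to ρᵢσᵢ².
True-score variance = [6.6²·0.80 + 6.1²·0.83] + 45.8964 = 65.7323 + 45.8964 = 111.629.
Reliability = 111.629 / 126.666 = 0.881.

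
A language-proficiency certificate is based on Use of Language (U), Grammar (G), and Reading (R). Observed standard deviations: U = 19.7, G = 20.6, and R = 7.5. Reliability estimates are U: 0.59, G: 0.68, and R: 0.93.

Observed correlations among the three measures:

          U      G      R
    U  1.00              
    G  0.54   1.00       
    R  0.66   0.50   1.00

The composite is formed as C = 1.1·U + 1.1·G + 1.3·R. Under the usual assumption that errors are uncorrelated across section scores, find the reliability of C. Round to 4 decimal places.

0.8276

Var(C) = 1.1²·19.7² + 1.1²·20.6² + 1.3²·7.5² + 2·[1.21·19.7·20.6·0.54 + 1.43·19.7·7.5·0.66 + 1.43·20.6·7.5·0.50] = 1078.13 + 1030.15 = 2108.28.
Under uncorrelated errors the observed covariances equal the true-score covariances, so only the own-variance terms attenuate.
True-score variance = [1.1²·19.7²·0.59 + 1.1²·20.6²·0.68 + 1.3²·7.5²·0.93] + 1030.15 = 714.629 + 1030.15 = 1744.78.
Reliability = 1744.78 / 2108.28 = 0.8276.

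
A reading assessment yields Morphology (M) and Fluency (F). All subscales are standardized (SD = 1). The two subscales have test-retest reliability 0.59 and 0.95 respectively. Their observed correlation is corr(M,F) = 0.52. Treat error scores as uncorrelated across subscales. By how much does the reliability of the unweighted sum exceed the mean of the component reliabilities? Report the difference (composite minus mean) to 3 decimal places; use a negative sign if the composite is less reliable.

Var(sum) = 2 + 1.04 = 3.04; true-score variance = 1.54 + 1.04 = 2.58; composite reliability = 0.8487.
Mean component reliability = 0.7700.
Difference = 0.8487 − 0.7700 = 0.079.

0.079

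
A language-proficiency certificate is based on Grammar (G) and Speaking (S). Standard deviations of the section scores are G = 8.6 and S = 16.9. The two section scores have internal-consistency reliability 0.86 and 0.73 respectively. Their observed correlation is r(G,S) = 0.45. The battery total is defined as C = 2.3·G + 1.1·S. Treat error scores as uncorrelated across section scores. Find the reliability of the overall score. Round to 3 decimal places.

Var(C) = 2.3²·8.6² + 1.1²·16.9² + 2·[2.53·8.6·16.9·0.45] = 736.836 + 330.939 = 1067.78.
Under uncorrelated errors the observed covariances equal the true-score covariances, so only the own-variance terms attenuate.
True-score variance = [2.3²·8.6²·0.86 + 1.1²·16.9²·0.73] + 330.939 = 588.753 + 330.939 = 919.692.
Reliability = 919.692 / 1067.78 = 0.861.

0.861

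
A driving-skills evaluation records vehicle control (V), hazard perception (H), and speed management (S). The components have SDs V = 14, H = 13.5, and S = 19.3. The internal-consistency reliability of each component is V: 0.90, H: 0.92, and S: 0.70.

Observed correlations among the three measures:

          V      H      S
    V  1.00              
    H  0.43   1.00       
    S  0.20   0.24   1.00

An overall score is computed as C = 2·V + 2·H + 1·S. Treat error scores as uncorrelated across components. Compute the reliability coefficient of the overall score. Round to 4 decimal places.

0.9172

Var(C) = 2²·14² + 2²·13.5² + 19.3² + 2·[4·14·13.5·0.43 + 2·14·19.3·0.20 + 2·13.5·19.3·0.24] = 1885.49 + 1116.45 = 3001.94.
Because errors are independent across components, Cov(Tᵢ,Tⱼ) = Cov(Xᵢ,Xⱼ); the off-diagonal part of the true-score variance is the same as above.
True-score variance = [2²·14²·0.90 + 2²·13.5²·0.92 + 19.3²·0.70] + 1116.45 = 1637.02 + 1116.45 = 2753.47.
Reliability = 2753.47 / 3001.94 = 0.9172.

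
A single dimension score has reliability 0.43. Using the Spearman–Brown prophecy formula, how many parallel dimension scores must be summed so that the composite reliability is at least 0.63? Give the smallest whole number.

k ≥ ρ*(1−ρ₁)/(ρ₁(1−ρ*)) = 0.63·0.57 / (0.43·0.37) = 2.257.
Smallest integer k = 3.

3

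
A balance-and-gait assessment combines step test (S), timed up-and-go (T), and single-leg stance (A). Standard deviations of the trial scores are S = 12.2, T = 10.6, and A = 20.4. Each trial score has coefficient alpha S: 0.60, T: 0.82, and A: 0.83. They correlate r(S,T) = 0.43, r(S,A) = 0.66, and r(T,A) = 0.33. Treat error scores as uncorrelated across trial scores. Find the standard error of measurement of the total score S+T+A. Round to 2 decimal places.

Var(total) = 677.36 + 582.455 = 1259.82.
True-score variance = 526.852 + 582.455 = 1109.31, so reliability = 0.8805.
Error variance = 1259.82 − 1109.31 = 150.508; SEM = √150.508 = 12.27.

12.27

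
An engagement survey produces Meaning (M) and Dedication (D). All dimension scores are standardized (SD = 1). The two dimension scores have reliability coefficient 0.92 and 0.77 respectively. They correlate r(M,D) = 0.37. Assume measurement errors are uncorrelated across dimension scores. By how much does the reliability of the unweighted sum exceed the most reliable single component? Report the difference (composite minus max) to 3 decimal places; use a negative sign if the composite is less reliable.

-0.033

Var(sum) = 2 + 0.74 = 2.74; true-score variance = 1.69 + 0.74 = 2.43; composite reliability = 0.8869.
Max component reliability = 0.9200.
Difference = 0.8869 − 0.9200 = -0.033.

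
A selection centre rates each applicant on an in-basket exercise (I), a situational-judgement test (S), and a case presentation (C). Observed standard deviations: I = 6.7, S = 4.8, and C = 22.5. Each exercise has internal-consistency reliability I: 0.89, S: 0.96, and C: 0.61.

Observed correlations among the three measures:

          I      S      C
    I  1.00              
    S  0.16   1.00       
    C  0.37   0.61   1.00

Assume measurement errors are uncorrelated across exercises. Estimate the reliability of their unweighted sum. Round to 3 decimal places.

0.754

Var(I+S+C) = 6.7² + 4.8² + 22.5² + 2·[6.7·4.8·0.16 + 6.7·22.5·0.37 + 4.8·22.5·0.61] = 574.18 + 253.606 = 827.786.
With uncorrelated errors the cross-covariances are all true-score covariance, so they carry over unchanged; only the diagonal terms shrink to ρᵢσᵢ².
True-score variance = [6.7²·0.89 + 4.8²·0.96 + 22.5²·0.61] + 253.606 = 370.883 + 253.606 = 624.489.
Reliability = 624.489 / 827.786 = 0.754.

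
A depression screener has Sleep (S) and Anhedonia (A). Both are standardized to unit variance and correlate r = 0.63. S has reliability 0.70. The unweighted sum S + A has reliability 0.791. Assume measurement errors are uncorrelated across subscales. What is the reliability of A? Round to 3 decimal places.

0.619

Var(S+A) = 2 + 2·0.63 = 3.260.
True-score variance = ρ_S + ρ_A + 2·0.63, so 0.791 = (0.70 + ρ_A + 1.26) / 3.260.
ρ_A = 0.791·3.260 − 0.70 − 1.26 = 0.619.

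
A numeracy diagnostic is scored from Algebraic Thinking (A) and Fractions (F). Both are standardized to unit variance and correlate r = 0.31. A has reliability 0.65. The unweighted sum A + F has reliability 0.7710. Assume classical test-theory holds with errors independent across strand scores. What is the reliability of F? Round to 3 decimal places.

Var(A+F) = 2 + 2·0.31 = 2.620.
True-score variance = ρ_A + ρ_F + 2·0.31, so 0.7710 = (0.65 + ρ_F + 0.62) / 2.620.
ρ_F = 0.7710·2.620 − 0.65 − 0.62 = 0.750.

0.750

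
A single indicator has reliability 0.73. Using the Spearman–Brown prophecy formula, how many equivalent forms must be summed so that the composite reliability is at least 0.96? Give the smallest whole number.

k ≥ ρ*(1−ρ₁)/(ρ₁(1−ρ*)) = 0.96·0.27 / (0.73·0.04) = 8.877.
Smallest integer k = 9.

9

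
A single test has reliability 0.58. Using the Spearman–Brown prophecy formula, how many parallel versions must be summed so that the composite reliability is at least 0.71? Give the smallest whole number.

2

k ≥ ρ*(1−ρ₁)/(ρ₁(1−ρ*)) = 0.71·0.42 / (0.58·0.29) = 1.773.
Smallest integer k = 2.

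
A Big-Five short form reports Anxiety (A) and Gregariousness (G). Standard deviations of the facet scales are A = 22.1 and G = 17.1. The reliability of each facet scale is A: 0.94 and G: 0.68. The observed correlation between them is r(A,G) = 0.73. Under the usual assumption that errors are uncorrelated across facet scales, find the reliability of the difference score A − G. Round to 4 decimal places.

0.4636

Var(A−G) = 22.1² + 17.1² − 2·22.1·17.1·0.73 = 780.82 − 551.749 = 229.071.
Because errors are independent across components, Cov(Tᵢ,Tⱼ) = Cov(Xᵢ,Xⱼ); the off-diagonal part of the true-score variance is the same as above.
True-score variance = [22.1²·0.94 + 17.1²·0.68] − 551.749 = 657.944 − 551.749 = 106.196.
Reliability = 106.196 / 229.071 = 0.4636.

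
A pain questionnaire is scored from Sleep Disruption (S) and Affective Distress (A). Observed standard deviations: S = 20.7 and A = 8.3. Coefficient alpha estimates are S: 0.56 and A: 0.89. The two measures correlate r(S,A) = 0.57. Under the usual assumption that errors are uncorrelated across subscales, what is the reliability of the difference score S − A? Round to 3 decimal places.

Var(S−A) = 20.7² + 8.3² − 2·20.7·8.3·0.57 = 497.38 − 195.863 = 301.517.
With uncorrelated errors the cross-covariances are all true-score covariance, so they carry over unchanged; only the diagonal terms shrink to ρᵢσᵢ².
True-score variance = [20.7²·0.56 + 8.3²·0.89] − 195.863 = 301.267 − 195.863 = 105.403.
Reliability = 105.403 / 301.517 = 0.350.

0.350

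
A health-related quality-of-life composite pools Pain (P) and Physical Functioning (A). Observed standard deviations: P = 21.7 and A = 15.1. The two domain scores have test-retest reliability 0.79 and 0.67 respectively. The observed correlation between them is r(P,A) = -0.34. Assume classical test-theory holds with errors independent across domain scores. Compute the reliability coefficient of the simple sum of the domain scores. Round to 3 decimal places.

Var(P+A) = 21.7² + 15.1² + 2·[21.7·15.1·(-0.34)] = 698.9 − 222.816 = 476.084.
Under uncorrelated errors the observed covariances equal the true-score covariances, so only the own-variance terms attenuate.
True-score variance = [21.7²·0.79 + 15.1²·0.67] − 222.816 = 524.77 − 222.816 = 301.954.
Reliability = 301.954 / 476.084 = 0.634.

0.634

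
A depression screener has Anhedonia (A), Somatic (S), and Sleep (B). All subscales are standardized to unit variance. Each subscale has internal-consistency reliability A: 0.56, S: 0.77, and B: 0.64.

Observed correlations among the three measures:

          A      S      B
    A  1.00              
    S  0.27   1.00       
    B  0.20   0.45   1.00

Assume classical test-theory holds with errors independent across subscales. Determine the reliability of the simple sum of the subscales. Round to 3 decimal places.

Var(A+S+B) = 3 + 2·[0.27 + 0.20 + 0.45] = 3 + 1.84 = 4.84.
With uncorrelated errors the cross-covariances are all true-score covariance, so they carry over unchanged; only the diagonal terms shrink to ρᵢσᵢ².
True-score variance = [0.56 + 0.77 + 0.64] + 1.84 = 1.97 + 1.84 = 3.81.
Reliability = 3.81 / 4.84 = 0.787.

0.787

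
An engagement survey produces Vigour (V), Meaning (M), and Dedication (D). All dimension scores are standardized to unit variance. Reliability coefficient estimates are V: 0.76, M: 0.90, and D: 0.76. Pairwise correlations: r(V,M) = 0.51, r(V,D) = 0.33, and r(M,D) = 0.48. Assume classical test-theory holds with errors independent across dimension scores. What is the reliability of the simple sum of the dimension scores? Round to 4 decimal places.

Var(V+M+D) = 3 + 2·[0.51 + 0.33 + 0.48] = 3 + 2.64 = 5.64.
With uncorrelated errors the cross-covariances are all true-score covariance, so they carry over unchanged; only the diagonal terms shrink to ρᵢσᵢ².
True-score variance = [0.76 + 0.90 + 0.76] + 2.64 = 2.42 + 2.64 = 5.06.
Reliability = 5.06 / 5.64 = 0.8972.

0.8972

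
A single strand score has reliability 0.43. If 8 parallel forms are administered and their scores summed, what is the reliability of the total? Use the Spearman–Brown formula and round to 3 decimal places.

0.858

ρ_k = kρ / (1 + (k−1)ρ) = 8·0.43 / (1 + 7·0.43) = 3.440 / 4.010 = 0.858.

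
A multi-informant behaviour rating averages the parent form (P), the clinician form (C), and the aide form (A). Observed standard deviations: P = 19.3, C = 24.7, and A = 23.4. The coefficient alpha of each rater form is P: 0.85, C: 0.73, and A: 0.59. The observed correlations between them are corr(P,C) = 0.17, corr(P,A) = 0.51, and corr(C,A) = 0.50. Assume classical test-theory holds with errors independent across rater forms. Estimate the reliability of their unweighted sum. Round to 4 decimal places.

Var(P+C+A) = 19.3² + 24.7² + 23.4² + 2·[19.3·24.7·0.17 + 19.3·23.4·0.51 + 24.7·23.4·0.50] = 1530.14 + 1200.71 = 2730.85.
Because errors are independent across components, Cov(Tᵢ,Tⱼ) = Cov(Xᵢ,Xⱼ); the off-diagonal part of the true-score variance is the same as above.
True-score variance = [19.3²·0.85 + 24.7²·0.73 + 23.4²·0.59] + 1200.71 = 1085.04 + 1200.71 = 2285.76.
Reliability = 2285.76 / 2730.85 = 0.8370.

0.8370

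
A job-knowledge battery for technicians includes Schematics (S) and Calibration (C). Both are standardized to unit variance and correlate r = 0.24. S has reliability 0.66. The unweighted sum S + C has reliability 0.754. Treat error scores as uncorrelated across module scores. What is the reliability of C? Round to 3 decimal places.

0.730

Var(S+C) = 2 + 2·0.24 = 2.480.
True-score variance = ρ_S + ρ_C + 2·0.24, so 0.754 = (0.66 + ρ_C + 0.48) / 2.480.
ρ_C = 0.754·2.480 − 0.66 − 0.48 = 0.730.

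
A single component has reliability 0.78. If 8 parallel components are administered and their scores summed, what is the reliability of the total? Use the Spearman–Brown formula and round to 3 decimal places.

0.966

ρ_k = kρ / (1 + (k−1)ρ) = 8·0.78 / (1 + 7·0.78) = 6.240 / 6.460 = 0.966.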